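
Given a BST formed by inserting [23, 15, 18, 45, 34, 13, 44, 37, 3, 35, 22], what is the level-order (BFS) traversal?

Tree insertion order: [23, 15, 18, 45, 34, 13, 44, 37, 3, 35, 22]
Tree (level-order array): [23, 15, 45, 13, 18, 34, None, 3, None, None, 22, None, 44, None, None, None, None, 37, None, 35]
BFS from the root, enqueuing left then right child of each popped node:
  queue [23] -> pop 23, enqueue [15, 45], visited so far: [23]
  queue [15, 45] -> pop 15, enqueue [13, 18], visited so far: [23, 15]
  queue [45, 13, 18] -> pop 45, enqueue [34], visited so far: [23, 15, 45]
  queue [13, 18, 34] -> pop 13, enqueue [3], visited so far: [23, 15, 45, 13]
  queue [18, 34, 3] -> pop 18, enqueue [22], visited so far: [23, 15, 45, 13, 18]
  queue [34, 3, 22] -> pop 34, enqueue [44], visited so far: [23, 15, 45, 13, 18, 34]
  queue [3, 22, 44] -> pop 3, enqueue [none], visited so far: [23, 15, 45, 13, 18, 34, 3]
  queue [22, 44] -> pop 22, enqueue [none], visited so far: [23, 15, 45, 13, 18, 34, 3, 22]
  queue [44] -> pop 44, enqueue [37], visited so far: [23, 15, 45, 13, 18, 34, 3, 22, 44]
  queue [37] -> pop 37, enqueue [35], visited so far: [23, 15, 45, 13, 18, 34, 3, 22, 44, 37]
  queue [35] -> pop 35, enqueue [none], visited so far: [23, 15, 45, 13, 18, 34, 3, 22, 44, 37, 35]
Result: [23, 15, 45, 13, 18, 34, 3, 22, 44, 37, 35]


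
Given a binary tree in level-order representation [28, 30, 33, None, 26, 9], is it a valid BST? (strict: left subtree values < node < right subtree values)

Level-order array: [28, 30, 33, None, 26, 9]
Validate using subtree bounds (lo, hi): at each node, require lo < value < hi,
then recurse left with hi=value and right with lo=value.
Preorder trace (stopping at first violation):
  at node 28 with bounds (-inf, +inf): OK
  at node 30 with bounds (-inf, 28): VIOLATION
Node 30 violates its bound: not (-inf < 30 < 28).
Result: Not a valid BST


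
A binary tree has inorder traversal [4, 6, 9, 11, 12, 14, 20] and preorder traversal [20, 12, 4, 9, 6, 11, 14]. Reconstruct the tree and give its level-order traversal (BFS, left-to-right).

Inorder:  [4, 6, 9, 11, 12, 14, 20]
Preorder: [20, 12, 4, 9, 6, 11, 14]
Algorithm: preorder visits root first, so consume preorder in order;
for each root, split the current inorder slice at that value into
left-subtree inorder and right-subtree inorder, then recurse.
Recursive splits:
  root=20; inorder splits into left=[4, 6, 9, 11, 12, 14], right=[]
  root=12; inorder splits into left=[4, 6, 9, 11], right=[14]
  root=4; inorder splits into left=[], right=[6, 9, 11]
  root=9; inorder splits into left=[6], right=[11]
  root=6; inorder splits into left=[], right=[]
  root=11; inorder splits into left=[], right=[]
  root=14; inorder splits into left=[], right=[]
Reconstructed level-order: [20, 12, 4, 14, 9, 6, 11]


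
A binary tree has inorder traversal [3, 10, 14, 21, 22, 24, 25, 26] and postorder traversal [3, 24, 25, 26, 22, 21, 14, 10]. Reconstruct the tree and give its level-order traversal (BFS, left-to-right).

Inorder:   [3, 10, 14, 21, 22, 24, 25, 26]
Postorder: [3, 24, 25, 26, 22, 21, 14, 10]
Algorithm: postorder visits root last, so walk postorder right-to-left;
each value is the root of the current inorder slice — split it at that
value, recurse on the right subtree first, then the left.
Recursive splits:
  root=10; inorder splits into left=[3], right=[14, 21, 22, 24, 25, 26]
  root=14; inorder splits into left=[], right=[21, 22, 24, 25, 26]
  root=21; inorder splits into left=[], right=[22, 24, 25, 26]
  root=22; inorder splits into left=[], right=[24, 25, 26]
  root=26; inorder splits into left=[24, 25], right=[]
  root=25; inorder splits into left=[24], right=[]
  root=24; inorder splits into left=[], right=[]
  root=3; inorder splits into left=[], right=[]
Reconstructed level-order: [10, 3, 14, 21, 22, 26, 25, 24]


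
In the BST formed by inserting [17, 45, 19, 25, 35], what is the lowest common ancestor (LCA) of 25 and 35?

Tree insertion order: [17, 45, 19, 25, 35]
Tree (level-order array): [17, None, 45, 19, None, None, 25, None, 35]
In a BST, the LCA of p=25, q=35 is the first node v on the
root-to-leaf path with p <= v <= q (go left if both < v, right if both > v).
Walk from root:
  at 17: both 25 and 35 > 17, go right
  at 45: both 25 and 35 < 45, go left
  at 19: both 25 and 35 > 19, go right
  at 25: 25 <= 25 <= 35, this is the LCA
LCA = 25


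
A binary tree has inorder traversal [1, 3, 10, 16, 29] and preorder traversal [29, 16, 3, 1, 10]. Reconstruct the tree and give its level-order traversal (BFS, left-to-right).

Inorder:  [1, 3, 10, 16, 29]
Preorder: [29, 16, 3, 1, 10]
Algorithm: preorder visits root first, so consume preorder in order;
for each root, split the current inorder slice at that value into
left-subtree inorder and right-subtree inorder, then recurse.
Recursive splits:
  root=29; inorder splits into left=[1, 3, 10, 16], right=[]
  root=16; inorder splits into left=[1, 3, 10], right=[]
  root=3; inorder splits into left=[1], right=[10]
  root=1; inorder splits into left=[], right=[]
  root=10; inorder splits into left=[], right=[]
Reconstructed level-order: [29, 16, 3, 1, 10]


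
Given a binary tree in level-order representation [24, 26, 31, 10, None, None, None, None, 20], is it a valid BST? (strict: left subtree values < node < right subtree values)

Level-order array: [24, 26, 31, 10, None, None, None, None, 20]
Validate using subtree bounds (lo, hi): at each node, require lo < value < hi,
then recurse left with hi=value and right with lo=value.
Preorder trace (stopping at first violation):
  at node 24 with bounds (-inf, +inf): OK
  at node 26 with bounds (-inf, 24): VIOLATION
Node 26 violates its bound: not (-inf < 26 < 24).
Result: Not a valid BST


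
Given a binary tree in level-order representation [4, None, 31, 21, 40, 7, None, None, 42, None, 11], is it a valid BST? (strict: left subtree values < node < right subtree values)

Level-order array: [4, None, 31, 21, 40, 7, None, None, 42, None, 11]
Validate using subtree bounds (lo, hi): at each node, require lo < value < hi,
then recurse left with hi=value and right with lo=value.
Preorder trace (stopping at first violation):
  at node 4 with bounds (-inf, +inf): OK
  at node 31 with bounds (4, +inf): OK
  at node 21 with bounds (4, 31): OK
  at node 7 with bounds (4, 21): OK
  at node 11 with bounds (7, 21): OK
  at node 40 with bounds (31, +inf): OK
  at node 42 with bounds (40, +inf): OK
No violation found at any node.
Result: Valid BST


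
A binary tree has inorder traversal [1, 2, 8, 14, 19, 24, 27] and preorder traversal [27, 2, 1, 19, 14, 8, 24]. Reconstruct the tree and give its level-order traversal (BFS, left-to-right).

Inorder:  [1, 2, 8, 14, 19, 24, 27]
Preorder: [27, 2, 1, 19, 14, 8, 24]
Algorithm: preorder visits root first, so consume preorder in order;
for each root, split the current inorder slice at that value into
left-subtree inorder and right-subtree inorder, then recurse.
Recursive splits:
  root=27; inorder splits into left=[1, 2, 8, 14, 19, 24], right=[]
  root=2; inorder splits into left=[1], right=[8, 14, 19, 24]
  root=1; inorder splits into left=[], right=[]
  root=19; inorder splits into left=[8, 14], right=[24]
  root=14; inorder splits into left=[8], right=[]
  root=8; inorder splits into left=[], right=[]
  root=24; inorder splits into left=[], right=[]
Reconstructed level-order: [27, 2, 1, 19, 14, 24, 8]


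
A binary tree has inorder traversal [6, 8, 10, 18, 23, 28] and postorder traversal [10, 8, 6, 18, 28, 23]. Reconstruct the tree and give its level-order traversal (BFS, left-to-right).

Inorder:   [6, 8, 10, 18, 23, 28]
Postorder: [10, 8, 6, 18, 28, 23]
Algorithm: postorder visits root last, so walk postorder right-to-left;
each value is the root of the current inorder slice — split it at that
value, recurse on the right subtree first, then the left.
Recursive splits:
  root=23; inorder splits into left=[6, 8, 10, 18], right=[28]
  root=28; inorder splits into left=[], right=[]
  root=18; inorder splits into left=[6, 8, 10], right=[]
  root=6; inorder splits into left=[], right=[8, 10]
  root=8; inorder splits into left=[], right=[10]
  root=10; inorder splits into left=[], right=[]
Reconstructed level-order: [23, 18, 28, 6, 8, 10]


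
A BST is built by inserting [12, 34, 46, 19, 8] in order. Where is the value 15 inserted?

Starting tree (level order): [12, 8, 34, None, None, 19, 46]
Insertion path: 12 -> 34 -> 19
Result: insert 15 as left child of 19
Final tree (level order): [12, 8, 34, None, None, 19, 46, 15]


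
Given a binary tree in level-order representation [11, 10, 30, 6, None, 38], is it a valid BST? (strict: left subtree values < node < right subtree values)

Level-order array: [11, 10, 30, 6, None, 38]
Validate using subtree bounds (lo, hi): at each node, require lo < value < hi,
then recurse left with hi=value and right with lo=value.
Preorder trace (stopping at first violation):
  at node 11 with bounds (-inf, +inf): OK
  at node 10 with bounds (-inf, 11): OK
  at node 6 with bounds (-inf, 10): OK
  at node 30 with bounds (11, +inf): OK
  at node 38 with bounds (11, 30): VIOLATION
Node 38 violates its bound: not (11 < 38 < 30).
Result: Not a valid BST


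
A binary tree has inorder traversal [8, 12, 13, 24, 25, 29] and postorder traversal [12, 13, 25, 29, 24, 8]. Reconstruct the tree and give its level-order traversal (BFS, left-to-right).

Inorder:   [8, 12, 13, 24, 25, 29]
Postorder: [12, 13, 25, 29, 24, 8]
Algorithm: postorder visits root last, so walk postorder right-to-left;
each value is the root of the current inorder slice — split it at that
value, recurse on the right subtree first, then the left.
Recursive splits:
  root=8; inorder splits into left=[], right=[12, 13, 24, 25, 29]
  root=24; inorder splits into left=[12, 13], right=[25, 29]
  root=29; inorder splits into left=[25], right=[]
  root=25; inorder splits into left=[], right=[]
  root=13; inorder splits into left=[12], right=[]
  root=12; inorder splits into left=[], right=[]
Reconstructed level-order: [8, 24, 13, 29, 12, 25]


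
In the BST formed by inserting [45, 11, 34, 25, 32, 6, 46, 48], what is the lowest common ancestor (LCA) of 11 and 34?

Tree insertion order: [45, 11, 34, 25, 32, 6, 46, 48]
Tree (level-order array): [45, 11, 46, 6, 34, None, 48, None, None, 25, None, None, None, None, 32]
In a BST, the LCA of p=11, q=34 is the first node v on the
root-to-leaf path with p <= v <= q (go left if both < v, right if both > v).
Walk from root:
  at 45: both 11 and 34 < 45, go left
  at 11: 11 <= 11 <= 34, this is the LCA
LCA = 11


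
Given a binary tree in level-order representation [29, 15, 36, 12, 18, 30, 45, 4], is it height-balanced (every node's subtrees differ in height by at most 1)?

Tree (level-order array): [29, 15, 36, 12, 18, 30, 45, 4]
Definition: a tree is height-balanced if, at every node, |h(left) - h(right)| <= 1 (empty subtree has height -1).
Bottom-up per-node check:
  node 4: h_left=-1, h_right=-1, diff=0 [OK], height=0
  node 12: h_left=0, h_right=-1, diff=1 [OK], height=1
  node 18: h_left=-1, h_right=-1, diff=0 [OK], height=0
  node 15: h_left=1, h_right=0, diff=1 [OK], height=2
  node 30: h_left=-1, h_right=-1, diff=0 [OK], height=0
  node 45: h_left=-1, h_right=-1, diff=0 [OK], height=0
  node 36: h_left=0, h_right=0, diff=0 [OK], height=1
  node 29: h_left=2, h_right=1, diff=1 [OK], height=3
All nodes satisfy the balance condition.
Result: Balanced


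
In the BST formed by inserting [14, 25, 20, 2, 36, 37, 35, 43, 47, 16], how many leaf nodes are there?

Tree built from: [14, 25, 20, 2, 36, 37, 35, 43, 47, 16]
Tree (level-order array): [14, 2, 25, None, None, 20, 36, 16, None, 35, 37, None, None, None, None, None, 43, None, 47]
Rule: A leaf has 0 children.
Per-node child counts:
  node 14: 2 child(ren)
  node 2: 0 child(ren)
  node 25: 2 child(ren)
  node 20: 1 child(ren)
  node 16: 0 child(ren)
  node 36: 2 child(ren)
  node 35: 0 child(ren)
  node 37: 1 child(ren)
  node 43: 1 child(ren)
  node 47: 0 child(ren)
Matching nodes: [2, 16, 35, 47]
Count of leaf nodes: 4


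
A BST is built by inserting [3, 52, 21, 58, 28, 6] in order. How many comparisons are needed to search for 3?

Search path for 3: 3
Found: True
Comparisons: 1


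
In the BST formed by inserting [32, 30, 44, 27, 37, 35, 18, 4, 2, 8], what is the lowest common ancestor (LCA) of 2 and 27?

Tree insertion order: [32, 30, 44, 27, 37, 35, 18, 4, 2, 8]
Tree (level-order array): [32, 30, 44, 27, None, 37, None, 18, None, 35, None, 4, None, None, None, 2, 8]
In a BST, the LCA of p=2, q=27 is the first node v on the
root-to-leaf path with p <= v <= q (go left if both < v, right if both > v).
Walk from root:
  at 32: both 2 and 27 < 32, go left
  at 30: both 2 and 27 < 30, go left
  at 27: 2 <= 27 <= 27, this is the LCA
LCA = 27


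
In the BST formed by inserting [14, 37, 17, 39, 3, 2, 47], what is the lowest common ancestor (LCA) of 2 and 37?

Tree insertion order: [14, 37, 17, 39, 3, 2, 47]
Tree (level-order array): [14, 3, 37, 2, None, 17, 39, None, None, None, None, None, 47]
In a BST, the LCA of p=2, q=37 is the first node v on the
root-to-leaf path with p <= v <= q (go left if both < v, right if both > v).
Walk from root:
  at 14: 2 <= 14 <= 37, this is the LCA
LCA = 14


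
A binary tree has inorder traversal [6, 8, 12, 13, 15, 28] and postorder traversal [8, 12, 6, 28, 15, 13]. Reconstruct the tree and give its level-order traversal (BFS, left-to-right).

Inorder:   [6, 8, 12, 13, 15, 28]
Postorder: [8, 12, 6, 28, 15, 13]
Algorithm: postorder visits root last, so walk postorder right-to-left;
each value is the root of the current inorder slice — split it at that
value, recurse on the right subtree first, then the left.
Recursive splits:
  root=13; inorder splits into left=[6, 8, 12], right=[15, 28]
  root=15; inorder splits into left=[], right=[28]
  root=28; inorder splits into left=[], right=[]
  root=6; inorder splits into left=[], right=[8, 12]
  root=12; inorder splits into left=[8], right=[]
  root=8; inorder splits into left=[], right=[]
Reconstructed level-order: [13, 6, 15, 12, 28, 8]


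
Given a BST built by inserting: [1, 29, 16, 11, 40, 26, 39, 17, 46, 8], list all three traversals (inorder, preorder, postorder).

Tree insertion order: [1, 29, 16, 11, 40, 26, 39, 17, 46, 8]
Tree (level-order array): [1, None, 29, 16, 40, 11, 26, 39, 46, 8, None, 17]
Inorder (L, root, R): [1, 8, 11, 16, 17, 26, 29, 39, 40, 46]
Preorder (root, L, R): [1, 29, 16, 11, 8, 26, 17, 40, 39, 46]
Postorder (L, R, root): [8, 11, 17, 26, 16, 39, 46, 40, 29, 1]


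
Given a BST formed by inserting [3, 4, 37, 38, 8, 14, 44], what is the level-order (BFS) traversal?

Tree insertion order: [3, 4, 37, 38, 8, 14, 44]
Tree (level-order array): [3, None, 4, None, 37, 8, 38, None, 14, None, 44]
BFS from the root, enqueuing left then right child of each popped node:
  queue [3] -> pop 3, enqueue [4], visited so far: [3]
  queue [4] -> pop 4, enqueue [37], visited so far: [3, 4]
  queue [37] -> pop 37, enqueue [8, 38], visited so far: [3, 4, 37]
  queue [8, 38] -> pop 8, enqueue [14], visited so far: [3, 4, 37, 8]
  queue [38, 14] -> pop 38, enqueue [44], visited so far: [3, 4, 37, 8, 38]
  queue [14, 44] -> pop 14, enqueue [none], visited so far: [3, 4, 37, 8, 38, 14]
  queue [44] -> pop 44, enqueue [none], visited so far: [3, 4, 37, 8, 38, 14, 44]
Result: [3, 4, 37, 8, 38, 14, 44]


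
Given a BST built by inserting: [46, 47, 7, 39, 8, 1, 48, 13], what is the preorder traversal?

Tree insertion order: [46, 47, 7, 39, 8, 1, 48, 13]
Tree (level-order array): [46, 7, 47, 1, 39, None, 48, None, None, 8, None, None, None, None, 13]
Preorder traversal: [46, 7, 1, 39, 8, 13, 47, 48]


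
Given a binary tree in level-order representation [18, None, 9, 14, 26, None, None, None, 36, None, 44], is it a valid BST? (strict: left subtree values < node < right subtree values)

Level-order array: [18, None, 9, 14, 26, None, None, None, 36, None, 44]
Validate using subtree bounds (lo, hi): at each node, require lo < value < hi,
then recurse left with hi=value and right with lo=value.
Preorder trace (stopping at first violation):
  at node 18 with bounds (-inf, +inf): OK
  at node 9 with bounds (18, +inf): VIOLATION
Node 9 violates its bound: not (18 < 9 < +inf).
Result: Not a valid BST


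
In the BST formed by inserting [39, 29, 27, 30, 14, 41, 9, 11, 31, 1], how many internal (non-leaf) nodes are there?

Tree built from: [39, 29, 27, 30, 14, 41, 9, 11, 31, 1]
Tree (level-order array): [39, 29, 41, 27, 30, None, None, 14, None, None, 31, 9, None, None, None, 1, 11]
Rule: An internal node has at least one child.
Per-node child counts:
  node 39: 2 child(ren)
  node 29: 2 child(ren)
  node 27: 1 child(ren)
  node 14: 1 child(ren)
  node 9: 2 child(ren)
  node 1: 0 child(ren)
  node 11: 0 child(ren)
  node 30: 1 child(ren)
  node 31: 0 child(ren)
  node 41: 0 child(ren)
Matching nodes: [39, 29, 27, 14, 9, 30]
Count of internal (non-leaf) nodes: 6


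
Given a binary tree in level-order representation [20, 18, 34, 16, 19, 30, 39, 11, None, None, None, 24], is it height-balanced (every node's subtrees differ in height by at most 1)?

Tree (level-order array): [20, 18, 34, 16, 19, 30, 39, 11, None, None, None, 24]
Definition: a tree is height-balanced if, at every node, |h(left) - h(right)| <= 1 (empty subtree has height -1).
Bottom-up per-node check:
  node 11: h_left=-1, h_right=-1, diff=0 [OK], height=0
  node 16: h_left=0, h_right=-1, diff=1 [OK], height=1
  node 19: h_left=-1, h_right=-1, diff=0 [OK], height=0
  node 18: h_left=1, h_right=0, diff=1 [OK], height=2
  node 24: h_left=-1, h_right=-1, diff=0 [OK], height=0
  node 30: h_left=0, h_right=-1, diff=1 [OK], height=1
  node 39: h_left=-1, h_right=-1, diff=0 [OK], height=0
  node 34: h_left=1, h_right=0, diff=1 [OK], height=2
  node 20: h_left=2, h_right=2, diff=0 [OK], height=3
All nodes satisfy the balance condition.
Result: Balanced


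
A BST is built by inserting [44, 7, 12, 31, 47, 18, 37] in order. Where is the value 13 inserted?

Starting tree (level order): [44, 7, 47, None, 12, None, None, None, 31, 18, 37]
Insertion path: 44 -> 7 -> 12 -> 31 -> 18
Result: insert 13 as left child of 18
Final tree (level order): [44, 7, 47, None, 12, None, None, None, 31, 18, 37, 13]


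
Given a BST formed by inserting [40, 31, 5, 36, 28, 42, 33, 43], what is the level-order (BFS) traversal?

Tree insertion order: [40, 31, 5, 36, 28, 42, 33, 43]
Tree (level-order array): [40, 31, 42, 5, 36, None, 43, None, 28, 33]
BFS from the root, enqueuing left then right child of each popped node:
  queue [40] -> pop 40, enqueue [31, 42], visited so far: [40]
  queue [31, 42] -> pop 31, enqueue [5, 36], visited so far: [40, 31]
  queue [42, 5, 36] -> pop 42, enqueue [43], visited so far: [40, 31, 42]
  queue [5, 36, 43] -> pop 5, enqueue [28], visited so far: [40, 31, 42, 5]
  queue [36, 43, 28] -> pop 36, enqueue [33], visited so far: [40, 31, 42, 5, 36]
  queue [43, 28, 33] -> pop 43, enqueue [none], visited so far: [40, 31, 42, 5, 36, 43]
  queue [28, 33] -> pop 28, enqueue [none], visited so far: [40, 31, 42, 5, 36, 43, 28]
  queue [33] -> pop 33, enqueue [none], visited so far: [40, 31, 42, 5, 36, 43, 28, 33]
Result: [40, 31, 42, 5, 36, 43, 28, 33]


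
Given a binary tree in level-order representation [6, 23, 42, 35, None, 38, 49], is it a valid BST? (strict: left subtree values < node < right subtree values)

Level-order array: [6, 23, 42, 35, None, 38, 49]
Validate using subtree bounds (lo, hi): at each node, require lo < value < hi,
then recurse left with hi=value and right with lo=value.
Preorder trace (stopping at first violation):
  at node 6 with bounds (-inf, +inf): OK
  at node 23 with bounds (-inf, 6): VIOLATION
Node 23 violates its bound: not (-inf < 23 < 6).
Result: Not a valid BST


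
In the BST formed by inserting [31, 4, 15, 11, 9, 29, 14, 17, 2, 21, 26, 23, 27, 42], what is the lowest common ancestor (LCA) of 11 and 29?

Tree insertion order: [31, 4, 15, 11, 9, 29, 14, 17, 2, 21, 26, 23, 27, 42]
Tree (level-order array): [31, 4, 42, 2, 15, None, None, None, None, 11, 29, 9, 14, 17, None, None, None, None, None, None, 21, None, 26, 23, 27]
In a BST, the LCA of p=11, q=29 is the first node v on the
root-to-leaf path with p <= v <= q (go left if both < v, right if both > v).
Walk from root:
  at 31: both 11 and 29 < 31, go left
  at 4: both 11 and 29 > 4, go right
  at 15: 11 <= 15 <= 29, this is the LCA
LCA = 15


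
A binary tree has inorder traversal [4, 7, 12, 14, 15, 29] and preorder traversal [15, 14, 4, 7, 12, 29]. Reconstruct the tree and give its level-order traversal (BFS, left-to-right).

Inorder:  [4, 7, 12, 14, 15, 29]
Preorder: [15, 14, 4, 7, 12, 29]
Algorithm: preorder visits root first, so consume preorder in order;
for each root, split the current inorder slice at that value into
left-subtree inorder and right-subtree inorder, then recurse.
Recursive splits:
  root=15; inorder splits into left=[4, 7, 12, 14], right=[29]
  root=14; inorder splits into left=[4, 7, 12], right=[]
  root=4; inorder splits into left=[], right=[7, 12]
  root=7; inorder splits into left=[], right=[12]
  root=12; inorder splits into left=[], right=[]
  root=29; inorder splits into left=[], right=[]
Reconstructed level-order: [15, 14, 29, 4, 7, 12]


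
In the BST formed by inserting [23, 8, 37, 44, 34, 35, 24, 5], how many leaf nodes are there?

Tree built from: [23, 8, 37, 44, 34, 35, 24, 5]
Tree (level-order array): [23, 8, 37, 5, None, 34, 44, None, None, 24, 35]
Rule: A leaf has 0 children.
Per-node child counts:
  node 23: 2 child(ren)
  node 8: 1 child(ren)
  node 5: 0 child(ren)
  node 37: 2 child(ren)
  node 34: 2 child(ren)
  node 24: 0 child(ren)
  node 35: 0 child(ren)
  node 44: 0 child(ren)
Matching nodes: [5, 24, 35, 44]
Count of leaf nodes: 4


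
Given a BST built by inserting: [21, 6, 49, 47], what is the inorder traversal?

Tree insertion order: [21, 6, 49, 47]
Tree (level-order array): [21, 6, 49, None, None, 47]
Inorder traversal: [6, 21, 47, 49]


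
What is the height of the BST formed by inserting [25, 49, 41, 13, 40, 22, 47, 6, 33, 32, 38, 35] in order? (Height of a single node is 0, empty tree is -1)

Insertion order: [25, 49, 41, 13, 40, 22, 47, 6, 33, 32, 38, 35]
Tree (level-order array): [25, 13, 49, 6, 22, 41, None, None, None, None, None, 40, 47, 33, None, None, None, 32, 38, None, None, 35]
Compute height bottom-up (empty subtree = -1):
  height(6) = 1 + max(-1, -1) = 0
  height(22) = 1 + max(-1, -1) = 0
  height(13) = 1 + max(0, 0) = 1
  height(32) = 1 + max(-1, -1) = 0
  height(35) = 1 + max(-1, -1) = 0
  height(38) = 1 + max(0, -1) = 1
  height(33) = 1 + max(0, 1) = 2
  height(40) = 1 + max(2, -1) = 3
  height(47) = 1 + max(-1, -1) = 0
  height(41) = 1 + max(3, 0) = 4
  height(49) = 1 + max(4, -1) = 5
  height(25) = 1 + max(1, 5) = 6
Height = 6


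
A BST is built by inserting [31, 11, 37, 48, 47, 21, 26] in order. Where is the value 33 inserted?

Starting tree (level order): [31, 11, 37, None, 21, None, 48, None, 26, 47]
Insertion path: 31 -> 37
Result: insert 33 as left child of 37
Final tree (level order): [31, 11, 37, None, 21, 33, 48, None, 26, None, None, 47]


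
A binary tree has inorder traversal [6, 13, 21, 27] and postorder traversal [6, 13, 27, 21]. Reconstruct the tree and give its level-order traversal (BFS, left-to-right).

Inorder:   [6, 13, 21, 27]
Postorder: [6, 13, 27, 21]
Algorithm: postorder visits root last, so walk postorder right-to-left;
each value is the root of the current inorder slice — split it at that
value, recurse on the right subtree first, then the left.
Recursive splits:
  root=21; inorder splits into left=[6, 13], right=[27]
  root=27; inorder splits into left=[], right=[]
  root=13; inorder splits into left=[6], right=[]
  root=6; inorder splits into left=[], right=[]
Reconstructed level-order: [21, 13, 27, 6]


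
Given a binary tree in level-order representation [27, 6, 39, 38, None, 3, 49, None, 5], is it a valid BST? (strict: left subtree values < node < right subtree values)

Level-order array: [27, 6, 39, 38, None, 3, 49, None, 5]
Validate using subtree bounds (lo, hi): at each node, require lo < value < hi,
then recurse left with hi=value and right with lo=value.
Preorder trace (stopping at first violation):
  at node 27 with bounds (-inf, +inf): OK
  at node 6 with bounds (-inf, 27): OK
  at node 38 with bounds (-inf, 6): VIOLATION
Node 38 violates its bound: not (-inf < 38 < 6).
Result: Not a valid BST


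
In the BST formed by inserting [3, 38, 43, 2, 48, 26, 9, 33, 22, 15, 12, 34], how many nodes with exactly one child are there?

Tree built from: [3, 38, 43, 2, 48, 26, 9, 33, 22, 15, 12, 34]
Tree (level-order array): [3, 2, 38, None, None, 26, 43, 9, 33, None, 48, None, 22, None, 34, None, None, 15, None, None, None, 12]
Rule: These are nodes with exactly 1 non-null child.
Per-node child counts:
  node 3: 2 child(ren)
  node 2: 0 child(ren)
  node 38: 2 child(ren)
  node 26: 2 child(ren)
  node 9: 1 child(ren)
  node 22: 1 child(ren)
  node 15: 1 child(ren)
  node 12: 0 child(ren)
  node 33: 1 child(ren)
  node 34: 0 child(ren)
  node 43: 1 child(ren)
  node 48: 0 child(ren)
Matching nodes: [9, 22, 15, 33, 43]
Count of nodes with exactly one child: 5


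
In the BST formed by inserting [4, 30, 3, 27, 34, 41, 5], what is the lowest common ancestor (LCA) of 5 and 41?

Tree insertion order: [4, 30, 3, 27, 34, 41, 5]
Tree (level-order array): [4, 3, 30, None, None, 27, 34, 5, None, None, 41]
In a BST, the LCA of p=5, q=41 is the first node v on the
root-to-leaf path with p <= v <= q (go left if both < v, right if both > v).
Walk from root:
  at 4: both 5 and 41 > 4, go right
  at 30: 5 <= 30 <= 41, this is the LCA
LCA = 30


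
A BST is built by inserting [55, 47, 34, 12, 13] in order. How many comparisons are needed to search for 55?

Search path for 55: 55
Found: True
Comparisons: 1


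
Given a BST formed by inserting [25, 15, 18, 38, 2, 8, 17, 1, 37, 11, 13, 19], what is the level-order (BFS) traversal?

Tree insertion order: [25, 15, 18, 38, 2, 8, 17, 1, 37, 11, 13, 19]
Tree (level-order array): [25, 15, 38, 2, 18, 37, None, 1, 8, 17, 19, None, None, None, None, None, 11, None, None, None, None, None, 13]
BFS from the root, enqueuing left then right child of each popped node:
  queue [25] -> pop 25, enqueue [15, 38], visited so far: [25]
  queue [15, 38] -> pop 15, enqueue [2, 18], visited so far: [25, 15]
  queue [38, 2, 18] -> pop 38, enqueue [37], visited so far: [25, 15, 38]
  queue [2, 18, 37] -> pop 2, enqueue [1, 8], visited so far: [25, 15, 38, 2]
  queue [18, 37, 1, 8] -> pop 18, enqueue [17, 19], visited so far: [25, 15, 38, 2, 18]
  queue [37, 1, 8, 17, 19] -> pop 37, enqueue [none], visited so far: [25, 15, 38, 2, 18, 37]
  queue [1, 8, 17, 19] -> pop 1, enqueue [none], visited so far: [25, 15, 38, 2, 18, 37, 1]
  queue [8, 17, 19] -> pop 8, enqueue [11], visited so far: [25, 15, 38, 2, 18, 37, 1, 8]
  queue [17, 19, 11] -> pop 17, enqueue [none], visited so far: [25, 15, 38, 2, 18, 37, 1, 8, 17]
  queue [19, 11] -> pop 19, enqueue [none], visited so far: [25, 15, 38, 2, 18, 37, 1, 8, 17, 19]
  queue [11] -> pop 11, enqueue [13], visited so far: [25, 15, 38, 2, 18, 37, 1, 8, 17, 19, 11]
  queue [13] -> pop 13, enqueue [none], visited so far: [25, 15, 38, 2, 18, 37, 1, 8, 17, 19, 11, 13]
Result: [25, 15, 38, 2, 18, 37, 1, 8, 17, 19, 11, 13]


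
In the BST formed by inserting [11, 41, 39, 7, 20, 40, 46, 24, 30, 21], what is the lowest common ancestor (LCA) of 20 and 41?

Tree insertion order: [11, 41, 39, 7, 20, 40, 46, 24, 30, 21]
Tree (level-order array): [11, 7, 41, None, None, 39, 46, 20, 40, None, None, None, 24, None, None, 21, 30]
In a BST, the LCA of p=20, q=41 is the first node v on the
root-to-leaf path with p <= v <= q (go left if both < v, right if both > v).
Walk from root:
  at 11: both 20 and 41 > 11, go right
  at 41: 20 <= 41 <= 41, this is the LCA
LCA = 41


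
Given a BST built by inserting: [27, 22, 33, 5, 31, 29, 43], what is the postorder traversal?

Tree insertion order: [27, 22, 33, 5, 31, 29, 43]
Tree (level-order array): [27, 22, 33, 5, None, 31, 43, None, None, 29]
Postorder traversal: [5, 22, 29, 31, 43, 33, 27]


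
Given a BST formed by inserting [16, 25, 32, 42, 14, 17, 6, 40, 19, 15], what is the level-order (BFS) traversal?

Tree insertion order: [16, 25, 32, 42, 14, 17, 6, 40, 19, 15]
Tree (level-order array): [16, 14, 25, 6, 15, 17, 32, None, None, None, None, None, 19, None, 42, None, None, 40]
BFS from the root, enqueuing left then right child of each popped node:
  queue [16] -> pop 16, enqueue [14, 25], visited so far: [16]
  queue [14, 25] -> pop 14, enqueue [6, 15], visited so far: [16, 14]
  queue [25, 6, 15] -> pop 25, enqueue [17, 32], visited so far: [16, 14, 25]
  queue [6, 15, 17, 32] -> pop 6, enqueue [none], visited so far: [16, 14, 25, 6]
  queue [15, 17, 32] -> pop 15, enqueue [none], visited so far: [16, 14, 25, 6, 15]
  queue [17, 32] -> pop 17, enqueue [19], visited so far: [16, 14, 25, 6, 15, 17]
  queue [32, 19] -> pop 32, enqueue [42], visited so far: [16, 14, 25, 6, 15, 17, 32]
  queue [19, 42] -> pop 19, enqueue [none], visited so far: [16, 14, 25, 6, 15, 17, 32, 19]
  queue [42] -> pop 42, enqueue [40], visited so far: [16, 14, 25, 6, 15, 17, 32, 19, 42]
  queue [40] -> pop 40, enqueue [none], visited so far: [16, 14, 25, 6, 15, 17, 32, 19, 42, 40]
Result: [16, 14, 25, 6, 15, 17, 32, 19, 42, 40]


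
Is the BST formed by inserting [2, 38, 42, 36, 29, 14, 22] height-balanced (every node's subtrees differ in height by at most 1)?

Tree (level-order array): [2, None, 38, 36, 42, 29, None, None, None, 14, None, None, 22]
Definition: a tree is height-balanced if, at every node, |h(left) - h(right)| <= 1 (empty subtree has height -1).
Bottom-up per-node check:
  node 22: h_left=-1, h_right=-1, diff=0 [OK], height=0
  node 14: h_left=-1, h_right=0, diff=1 [OK], height=1
  node 29: h_left=1, h_right=-1, diff=2 [FAIL (|1--1|=2 > 1)], height=2
  node 36: h_left=2, h_right=-1, diff=3 [FAIL (|2--1|=3 > 1)], height=3
  node 42: h_left=-1, h_right=-1, diff=0 [OK], height=0
  node 38: h_left=3, h_right=0, diff=3 [FAIL (|3-0|=3 > 1)], height=4
  node 2: h_left=-1, h_right=4, diff=5 [FAIL (|-1-4|=5 > 1)], height=5
Node 29 violates the condition: |1 - -1| = 2 > 1.
Result: Not balanced


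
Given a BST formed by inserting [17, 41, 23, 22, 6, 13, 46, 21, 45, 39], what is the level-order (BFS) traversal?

Tree insertion order: [17, 41, 23, 22, 6, 13, 46, 21, 45, 39]
Tree (level-order array): [17, 6, 41, None, 13, 23, 46, None, None, 22, 39, 45, None, 21]
BFS from the root, enqueuing left then right child of each popped node:
  queue [17] -> pop 17, enqueue [6, 41], visited so far: [17]
  queue [6, 41] -> pop 6, enqueue [13], visited so far: [17, 6]
  queue [41, 13] -> pop 41, enqueue [23, 46], visited so far: [17, 6, 41]
  queue [13, 23, 46] -> pop 13, enqueue [none], visited so far: [17, 6, 41, 13]
  queue [23, 46] -> pop 23, enqueue [22, 39], visited so far: [17, 6, 41, 13, 23]
  queue [46, 22, 39] -> pop 46, enqueue [45], visited so far: [17, 6, 41, 13, 23, 46]
  queue [22, 39, 45] -> pop 22, enqueue [21], visited so far: [17, 6, 41, 13, 23, 46, 22]
  queue [39, 45, 21] -> pop 39, enqueue [none], visited so far: [17, 6, 41, 13, 23, 46, 22, 39]
  queue [45, 21] -> pop 45, enqueue [none], visited so far: [17, 6, 41, 13, 23, 46, 22, 39, 45]
  queue [21] -> pop 21, enqueue [none], visited so far: [17, 6, 41, 13, 23, 46, 22, 39, 45, 21]
Result: [17, 6, 41, 13, 23, 46, 22, 39, 45, 21]


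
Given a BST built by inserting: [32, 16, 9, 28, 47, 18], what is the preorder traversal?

Tree insertion order: [32, 16, 9, 28, 47, 18]
Tree (level-order array): [32, 16, 47, 9, 28, None, None, None, None, 18]
Preorder traversal: [32, 16, 9, 28, 18, 47]


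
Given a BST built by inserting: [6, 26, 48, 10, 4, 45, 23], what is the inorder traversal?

Tree insertion order: [6, 26, 48, 10, 4, 45, 23]
Tree (level-order array): [6, 4, 26, None, None, 10, 48, None, 23, 45]
Inorder traversal: [4, 6, 10, 23, 26, 45, 48]


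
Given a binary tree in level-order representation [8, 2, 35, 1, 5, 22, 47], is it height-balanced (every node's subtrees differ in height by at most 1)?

Tree (level-order array): [8, 2, 35, 1, 5, 22, 47]
Definition: a tree is height-balanced if, at every node, |h(left) - h(right)| <= 1 (empty subtree has height -1).
Bottom-up per-node check:
  node 1: h_left=-1, h_right=-1, diff=0 [OK], height=0
  node 5: h_left=-1, h_right=-1, diff=0 [OK], height=0
  node 2: h_left=0, h_right=0, diff=0 [OK], height=1
  node 22: h_left=-1, h_right=-1, diff=0 [OK], height=0
  node 47: h_left=-1, h_right=-1, diff=0 [OK], height=0
  node 35: h_left=0, h_right=0, diff=0 [OK], height=1
  node 8: h_left=1, h_right=1, diff=0 [OK], height=2
All nodes satisfy the balance condition.
Result: Balanced


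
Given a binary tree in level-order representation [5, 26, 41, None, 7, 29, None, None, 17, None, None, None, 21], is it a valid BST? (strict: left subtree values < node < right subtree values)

Level-order array: [5, 26, 41, None, 7, 29, None, None, 17, None, None, None, 21]
Validate using subtree bounds (lo, hi): at each node, require lo < value < hi,
then recurse left with hi=value and right with lo=value.
Preorder trace (stopping at first violation):
  at node 5 with bounds (-inf, +inf): OK
  at node 26 with bounds (-inf, 5): VIOLATION
Node 26 violates its bound: not (-inf < 26 < 5).
Result: Not a valid BST


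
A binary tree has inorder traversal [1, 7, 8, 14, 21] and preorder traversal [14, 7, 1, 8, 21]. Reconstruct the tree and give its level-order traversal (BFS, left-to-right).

Inorder:  [1, 7, 8, 14, 21]
Preorder: [14, 7, 1, 8, 21]
Algorithm: preorder visits root first, so consume preorder in order;
for each root, split the current inorder slice at that value into
left-subtree inorder and right-subtree inorder, then recurse.
Recursive splits:
  root=14; inorder splits into left=[1, 7, 8], right=[21]
  root=7; inorder splits into left=[1], right=[8]
  root=1; inorder splits into left=[], right=[]
  root=8; inorder splits into left=[], right=[]
  root=21; inorder splits into left=[], right=[]
Reconstructed level-order: [14, 7, 21, 1, 8]


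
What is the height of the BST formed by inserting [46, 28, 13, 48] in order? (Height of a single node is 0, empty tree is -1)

Insertion order: [46, 28, 13, 48]
Tree (level-order array): [46, 28, 48, 13]
Compute height bottom-up (empty subtree = -1):
  height(13) = 1 + max(-1, -1) = 0
  height(28) = 1 + max(0, -1) = 1
  height(48) = 1 + max(-1, -1) = 0
  height(46) = 1 + max(1, 0) = 2
Height = 2


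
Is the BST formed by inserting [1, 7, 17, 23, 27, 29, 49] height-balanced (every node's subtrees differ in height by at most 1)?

Tree (level-order array): [1, None, 7, None, 17, None, 23, None, 27, None, 29, None, 49]
Definition: a tree is height-balanced if, at every node, |h(left) - h(right)| <= 1 (empty subtree has height -1).
Bottom-up per-node check:
  node 49: h_left=-1, h_right=-1, diff=0 [OK], height=0
  node 29: h_left=-1, h_right=0, diff=1 [OK], height=1
  node 27: h_left=-1, h_right=1, diff=2 [FAIL (|-1-1|=2 > 1)], height=2
  node 23: h_left=-1, h_right=2, diff=3 [FAIL (|-1-2|=3 > 1)], height=3
  node 17: h_left=-1, h_right=3, diff=4 [FAIL (|-1-3|=4 > 1)], height=4
  node 7: h_left=-1, h_right=4, diff=5 [FAIL (|-1-4|=5 > 1)], height=5
  node 1: h_left=-1, h_right=5, diff=6 [FAIL (|-1-5|=6 > 1)], height=6
Node 27 violates the condition: |-1 - 1| = 2 > 1.
Result: Not balanced


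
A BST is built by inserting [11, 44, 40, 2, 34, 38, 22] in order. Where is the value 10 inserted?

Starting tree (level order): [11, 2, 44, None, None, 40, None, 34, None, 22, 38]
Insertion path: 11 -> 2
Result: insert 10 as right child of 2
Final tree (level order): [11, 2, 44, None, 10, 40, None, None, None, 34, None, 22, 38]


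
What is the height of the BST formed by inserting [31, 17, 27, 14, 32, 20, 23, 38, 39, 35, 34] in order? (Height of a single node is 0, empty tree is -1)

Insertion order: [31, 17, 27, 14, 32, 20, 23, 38, 39, 35, 34]
Tree (level-order array): [31, 17, 32, 14, 27, None, 38, None, None, 20, None, 35, 39, None, 23, 34]
Compute height bottom-up (empty subtree = -1):
  height(14) = 1 + max(-1, -1) = 0
  height(23) = 1 + max(-1, -1) = 0
  height(20) = 1 + max(-1, 0) = 1
  height(27) = 1 + max(1, -1) = 2
  height(17) = 1 + max(0, 2) = 3
  height(34) = 1 + max(-1, -1) = 0
  height(35) = 1 + max(0, -1) = 1
  height(39) = 1 + max(-1, -1) = 0
  height(38) = 1 + max(1, 0) = 2
  height(32) = 1 + max(-1, 2) = 3
  height(31) = 1 + max(3, 3) = 4
Height = 4


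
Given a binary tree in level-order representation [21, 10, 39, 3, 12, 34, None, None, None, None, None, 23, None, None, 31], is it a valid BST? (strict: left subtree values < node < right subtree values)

Level-order array: [21, 10, 39, 3, 12, 34, None, None, None, None, None, 23, None, None, 31]
Validate using subtree bounds (lo, hi): at each node, require lo < value < hi,
then recurse left with hi=value and right with lo=value.
Preorder trace (stopping at first violation):
  at node 21 with bounds (-inf, +inf): OK
  at node 10 with bounds (-inf, 21): OK
  at node 3 with bounds (-inf, 10): OK
  at node 12 with bounds (10, 21): OK
  at node 39 with bounds (21, +inf): OK
  at node 34 with bounds (21, 39): OK
  at node 23 with bounds (21, 34): OK
  at node 31 with bounds (23, 34): OK
No violation found at any node.
Result: Valid BST


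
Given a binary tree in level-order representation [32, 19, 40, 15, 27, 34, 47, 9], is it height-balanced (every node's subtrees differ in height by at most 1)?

Tree (level-order array): [32, 19, 40, 15, 27, 34, 47, 9]
Definition: a tree is height-balanced if, at every node, |h(left) - h(right)| <= 1 (empty subtree has height -1).
Bottom-up per-node check:
  node 9: h_left=-1, h_right=-1, diff=0 [OK], height=0
  node 15: h_left=0, h_right=-1, diff=1 [OK], height=1
  node 27: h_left=-1, h_right=-1, diff=0 [OK], height=0
  node 19: h_left=1, h_right=0, diff=1 [OK], height=2
  node 34: h_left=-1, h_right=-1, diff=0 [OK], height=0
  node 47: h_left=-1, h_right=-1, diff=0 [OK], height=0
  node 40: h_left=0, h_right=0, diff=0 [OK], height=1
  node 32: h_left=2, h_right=1, diff=1 [OK], height=3
All nodes satisfy the balance condition.
Result: Balanced


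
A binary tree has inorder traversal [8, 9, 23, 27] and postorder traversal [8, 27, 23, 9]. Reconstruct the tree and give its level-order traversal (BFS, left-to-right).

Inorder:   [8, 9, 23, 27]
Postorder: [8, 27, 23, 9]
Algorithm: postorder visits root last, so walk postorder right-to-left;
each value is the root of the current inorder slice — split it at that
value, recurse on the right subtree first, then the left.
Recursive splits:
  root=9; inorder splits into left=[8], right=[23, 27]
  root=23; inorder splits into left=[], right=[27]
  root=27; inorder splits into left=[], right=[]
  root=8; inorder splits into left=[], right=[]
Reconstructed level-order: [9, 8, 23, 27]


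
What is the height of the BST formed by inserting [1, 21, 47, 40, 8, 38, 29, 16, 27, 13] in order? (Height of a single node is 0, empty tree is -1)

Insertion order: [1, 21, 47, 40, 8, 38, 29, 16, 27, 13]
Tree (level-order array): [1, None, 21, 8, 47, None, 16, 40, None, 13, None, 38, None, None, None, 29, None, 27]
Compute height bottom-up (empty subtree = -1):
  height(13) = 1 + max(-1, -1) = 0
  height(16) = 1 + max(0, -1) = 1
  height(8) = 1 + max(-1, 1) = 2
  height(27) = 1 + max(-1, -1) = 0
  height(29) = 1 + max(0, -1) = 1
  height(38) = 1 + max(1, -1) = 2
  height(40) = 1 + max(2, -1) = 3
  height(47) = 1 + max(3, -1) = 4
  height(21) = 1 + max(2, 4) = 5
  height(1) = 1 + max(-1, 5) = 6
Height = 6


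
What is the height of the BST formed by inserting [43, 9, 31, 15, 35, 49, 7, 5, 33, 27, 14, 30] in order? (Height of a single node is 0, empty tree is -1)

Insertion order: [43, 9, 31, 15, 35, 49, 7, 5, 33, 27, 14, 30]
Tree (level-order array): [43, 9, 49, 7, 31, None, None, 5, None, 15, 35, None, None, 14, 27, 33, None, None, None, None, 30]
Compute height bottom-up (empty subtree = -1):
  height(5) = 1 + max(-1, -1) = 0
  height(7) = 1 + max(0, -1) = 1
  height(14) = 1 + max(-1, -1) = 0
  height(30) = 1 + max(-1, -1) = 0
  height(27) = 1 + max(-1, 0) = 1
  height(15) = 1 + max(0, 1) = 2
  height(33) = 1 + max(-1, -1) = 0
  height(35) = 1 + max(0, -1) = 1
  height(31) = 1 + max(2, 1) = 3
  height(9) = 1 + max(1, 3) = 4
  height(49) = 1 + max(-1, -1) = 0
  height(43) = 1 + max(4, 0) = 5
Height = 5
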